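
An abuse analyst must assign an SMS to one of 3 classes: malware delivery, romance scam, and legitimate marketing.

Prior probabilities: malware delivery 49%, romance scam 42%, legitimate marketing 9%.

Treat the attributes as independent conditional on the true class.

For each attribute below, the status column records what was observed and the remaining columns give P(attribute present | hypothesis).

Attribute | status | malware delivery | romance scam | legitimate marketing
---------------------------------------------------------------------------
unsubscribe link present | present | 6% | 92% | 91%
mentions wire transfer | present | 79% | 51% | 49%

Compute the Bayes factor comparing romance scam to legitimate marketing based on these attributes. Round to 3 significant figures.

1.05

Joint likelihood of the attribute pattern under each hypothesis:
  romance scam: 0.92 × 0.51 = 0.4692
  legitimate marketing: 0.91 × 0.49 = 0.4459
Bayes factor = 0.4692 / 0.4459 ≈ 1.05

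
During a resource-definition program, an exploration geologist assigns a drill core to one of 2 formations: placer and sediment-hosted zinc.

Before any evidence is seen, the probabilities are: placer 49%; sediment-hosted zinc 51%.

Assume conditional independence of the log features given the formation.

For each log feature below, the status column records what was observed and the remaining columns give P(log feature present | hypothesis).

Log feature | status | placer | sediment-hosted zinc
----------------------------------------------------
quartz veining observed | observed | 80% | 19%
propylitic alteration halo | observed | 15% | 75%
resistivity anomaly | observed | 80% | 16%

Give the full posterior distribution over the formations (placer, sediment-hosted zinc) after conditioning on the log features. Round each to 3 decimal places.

0.802, 0.198

For each hypothesis, the unnormalized posterior weight is prior × product of the log feature likelihoods:
  placer: 0.49 × 0.80 × 0.15 × 0.80 = 0.04704
  sediment-hosted zinc: 0.51 × 0.19 × 0.75 × 0.16 = 0.011628
Normalizing constant Z = 0.04704 + 0.011628 = 0.058668.
P(placer | evidence) = 0.04704 / 0.058668 ≈ 0.802
P(sediment-hosted zinc | evidence) = 0.011628 / 0.058668 ≈ 0.198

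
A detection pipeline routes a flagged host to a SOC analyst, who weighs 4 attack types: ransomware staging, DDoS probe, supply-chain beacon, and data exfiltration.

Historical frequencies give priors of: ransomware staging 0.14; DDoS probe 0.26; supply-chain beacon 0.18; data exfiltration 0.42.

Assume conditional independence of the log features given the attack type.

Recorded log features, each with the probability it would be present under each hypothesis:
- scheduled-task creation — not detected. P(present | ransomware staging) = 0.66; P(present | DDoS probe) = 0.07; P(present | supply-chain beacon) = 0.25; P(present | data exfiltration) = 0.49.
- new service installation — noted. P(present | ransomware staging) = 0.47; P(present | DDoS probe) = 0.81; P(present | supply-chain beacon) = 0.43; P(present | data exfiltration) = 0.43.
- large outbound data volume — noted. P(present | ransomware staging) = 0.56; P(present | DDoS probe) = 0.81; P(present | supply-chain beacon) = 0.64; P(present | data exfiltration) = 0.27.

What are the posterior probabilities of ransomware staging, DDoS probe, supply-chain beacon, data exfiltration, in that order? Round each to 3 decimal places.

By Bayes' rule with conditional independence, the unnormalized weight for each hypothesis is prior × ∏ likelihoods (using 1 − P(present | H) for each absent log feature):
  ransomware staging: 0.14 × (1 − 0.66) × 0.47 × 0.56 = 0.012528
  DDoS probe: 0.26 × (1 − 0.07) × 0.81 × 0.81 = 0.15864
  supply-chain beacon: 0.18 × (1 − 0.25) × 0.43 × 0.64 = 0.037152
  data exfiltration: 0.42 × (1 − 0.49) × 0.43 × 0.27 = 0.024869
Normalizing constant Z = 0.012528 + 0.15864 + 0.037152 + 0.024869 = 0.23319.
P(ransomware staging | evidence) = 0.012528 / 0.23319 ≈ 0.054
P(DDoS probe | evidence) = 0.15864 / 0.23319 ≈ 0.680
P(supply-chain beacon | evidence) = 0.037152 / 0.23319 ≈ 0.159
P(data exfiltration | evidence) = 0.024869 / 0.23319 ≈ 0.107

0.054, 0.680, 0.159, 0.107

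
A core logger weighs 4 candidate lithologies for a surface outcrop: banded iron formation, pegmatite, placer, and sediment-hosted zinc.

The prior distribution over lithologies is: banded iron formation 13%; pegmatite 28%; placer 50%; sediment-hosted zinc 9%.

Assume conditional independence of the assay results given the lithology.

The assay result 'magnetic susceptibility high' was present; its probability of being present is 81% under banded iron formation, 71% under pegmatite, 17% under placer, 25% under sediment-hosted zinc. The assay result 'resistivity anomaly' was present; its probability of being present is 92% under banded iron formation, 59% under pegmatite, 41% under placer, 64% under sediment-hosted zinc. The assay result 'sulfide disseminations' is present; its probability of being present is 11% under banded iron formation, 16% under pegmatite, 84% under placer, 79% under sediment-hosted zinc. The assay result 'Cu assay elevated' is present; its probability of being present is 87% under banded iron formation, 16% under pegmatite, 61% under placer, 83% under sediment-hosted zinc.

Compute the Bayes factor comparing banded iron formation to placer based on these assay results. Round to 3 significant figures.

2.00

Joint likelihood of the assay result pattern under each hypothesis:
  banded iron formation: 0.81 × 0.92 × 0.11 × 0.87 = 0.071316
  placer: 0.17 × 0.41 × 0.84 × 0.61 = 0.035714
Bayes factor = 0.071316 / 0.035714 ≈ 2.00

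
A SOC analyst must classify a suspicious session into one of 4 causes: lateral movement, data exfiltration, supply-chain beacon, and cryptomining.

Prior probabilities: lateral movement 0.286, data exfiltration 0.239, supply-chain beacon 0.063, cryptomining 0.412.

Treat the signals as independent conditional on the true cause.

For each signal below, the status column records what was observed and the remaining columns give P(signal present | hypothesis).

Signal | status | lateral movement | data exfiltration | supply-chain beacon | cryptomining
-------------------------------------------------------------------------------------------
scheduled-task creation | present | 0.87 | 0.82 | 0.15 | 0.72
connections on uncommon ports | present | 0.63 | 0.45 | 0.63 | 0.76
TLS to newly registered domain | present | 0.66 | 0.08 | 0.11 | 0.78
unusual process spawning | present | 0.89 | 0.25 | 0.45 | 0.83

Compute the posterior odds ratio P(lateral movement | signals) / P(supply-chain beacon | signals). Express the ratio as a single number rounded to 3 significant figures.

The normalizing constant cancels in an odds ratio, so compute prior × likelihood for the two hypotheses only:
  lateral movement: 0.286 × 0.87 × 0.63 × 0.66 × 0.89 = 0.092079
  supply-chain beacon: 0.063 × 0.15 × 0.63 × 0.11 × 0.45 = 0.0002947
Posterior odds = 0.092079 / 0.0002947 ≈ 312.

312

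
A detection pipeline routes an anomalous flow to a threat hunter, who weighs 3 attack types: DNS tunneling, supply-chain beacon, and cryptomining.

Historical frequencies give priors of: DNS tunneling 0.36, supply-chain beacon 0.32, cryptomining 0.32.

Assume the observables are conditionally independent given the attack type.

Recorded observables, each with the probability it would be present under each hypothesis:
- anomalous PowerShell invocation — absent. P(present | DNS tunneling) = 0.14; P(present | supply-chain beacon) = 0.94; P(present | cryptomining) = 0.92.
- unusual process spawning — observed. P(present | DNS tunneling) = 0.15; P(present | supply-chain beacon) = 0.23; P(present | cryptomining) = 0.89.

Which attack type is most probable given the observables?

For each hypothesis, the unnormalized posterior weight is prior × product of the observable likelihoods (using 1 − P(present | H) for each absent observable):
  DNS tunneling: 0.36 × (1 − 0.14) × 0.15 = 0.04644
  supply-chain beacon: 0.32 × (1 − 0.94) × 0.23 = 0.004416
  cryptomining: 0.32 × (1 − 0.92) × 0.89 = 0.022784
The unnormalized weights sum to 0.07364.
P(DNS tunneling | evidence) ≈ 0.04644 / 0.07364 ≈ 0.631
P(supply-chain beacon | evidence) ≈ 0.004416 / 0.07364 ≈ 0.060
P(cryptomining | evidence) ≈ 0.022784 / 0.07364 ≈ 0.309
The largest is 0.631, so DNS tunneling is most probable.

DNS tunneling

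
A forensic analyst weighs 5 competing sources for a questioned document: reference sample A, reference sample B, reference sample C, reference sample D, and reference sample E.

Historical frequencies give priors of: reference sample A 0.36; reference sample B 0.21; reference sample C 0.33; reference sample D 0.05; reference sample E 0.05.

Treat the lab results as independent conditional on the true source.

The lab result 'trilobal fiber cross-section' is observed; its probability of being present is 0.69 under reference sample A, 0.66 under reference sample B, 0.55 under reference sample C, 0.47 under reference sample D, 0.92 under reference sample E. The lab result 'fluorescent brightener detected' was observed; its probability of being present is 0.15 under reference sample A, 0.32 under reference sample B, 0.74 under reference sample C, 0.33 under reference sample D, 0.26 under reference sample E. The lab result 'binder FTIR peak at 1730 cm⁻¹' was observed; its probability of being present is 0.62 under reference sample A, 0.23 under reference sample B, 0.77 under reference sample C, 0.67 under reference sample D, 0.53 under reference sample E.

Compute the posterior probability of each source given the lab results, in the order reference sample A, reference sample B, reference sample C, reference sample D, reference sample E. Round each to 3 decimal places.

Multiply each prior by the joint likelihood of the lab result pattern:
  reference sample A: 0.36 × 0.69 × 0.15 × 0.62 = 0.023101
  reference sample B: 0.21 × 0.66 × 0.32 × 0.23 = 0.010201
  reference sample C: 0.33 × 0.55 × 0.74 × 0.77 = 0.10342
  reference sample D: 0.05 × 0.47 × 0.33 × 0.67 = 0.0051959
  reference sample E: 0.05 × 0.92 × 0.26 × 0.53 = 0.0063388
The unnormalized weights sum to 0.14826.
P(reference sample A | evidence) = 0.023101 / 0.14826 ≈ 0.156
P(reference sample B | evidence) = 0.010201 / 0.14826 ≈ 0.069
P(reference sample C | evidence) = 0.10342 / 0.14826 ≈ 0.698
P(reference sample D | evidence) = 0.0051959 / 0.14826 ≈ 0.035
P(reference sample E | evidence) = 0.0063388 / 0.14826 ≈ 0.043

0.156, 0.069, 0.698, 0.035, 0.043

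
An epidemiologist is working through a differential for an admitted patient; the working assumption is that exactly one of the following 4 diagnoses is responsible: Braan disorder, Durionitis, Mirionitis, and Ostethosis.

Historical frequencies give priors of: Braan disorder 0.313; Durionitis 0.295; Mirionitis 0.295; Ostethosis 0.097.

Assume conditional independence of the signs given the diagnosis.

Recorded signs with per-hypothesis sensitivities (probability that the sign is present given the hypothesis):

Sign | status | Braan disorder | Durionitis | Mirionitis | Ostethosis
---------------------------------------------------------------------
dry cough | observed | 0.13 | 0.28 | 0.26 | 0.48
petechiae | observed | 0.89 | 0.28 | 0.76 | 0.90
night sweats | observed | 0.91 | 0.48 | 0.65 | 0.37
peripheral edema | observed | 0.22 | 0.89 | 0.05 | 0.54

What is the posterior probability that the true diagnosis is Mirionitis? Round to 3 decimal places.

0.069

For each hypothesis, the unnormalized posterior weight is prior × product of the sign likelihoods:
  Braan disorder: 0.313 × 0.13 × 0.89 × 0.91 × 0.22 = 0.0072501
  Durionitis: 0.295 × 0.28 × 0.28 × 0.48 × 0.89 = 0.0098803
  Mirionitis: 0.295 × 0.26 × 0.76 × 0.65 × 0.05 = 0.0018945
  Ostethosis: 0.097 × 0.48 × 0.90 × 0.37 × 0.54 = 0.0083724
Marginal likelihood of the evidence = 0.027397.
P(Mirionitis | evidence) = 0.0018945 / 0.027397 ≈ 0.069.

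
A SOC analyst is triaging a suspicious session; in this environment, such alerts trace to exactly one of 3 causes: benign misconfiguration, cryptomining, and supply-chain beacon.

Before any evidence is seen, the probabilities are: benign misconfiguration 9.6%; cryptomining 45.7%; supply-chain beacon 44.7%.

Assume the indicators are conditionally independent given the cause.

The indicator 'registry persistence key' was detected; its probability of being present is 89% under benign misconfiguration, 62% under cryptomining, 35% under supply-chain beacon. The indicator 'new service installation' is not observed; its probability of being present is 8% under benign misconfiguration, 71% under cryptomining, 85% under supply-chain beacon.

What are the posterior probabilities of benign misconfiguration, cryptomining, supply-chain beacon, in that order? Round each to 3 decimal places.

0.427, 0.446, 0.127

For each hypothesis, the unnormalized posterior weight is prior × product of the indicator likelihoods (using 1 − P(present | H) for each absent indicator):
  benign misconfiguration: 0.096 × 0.89 × (1 − 0.08) = 0.078605
  cryptomining: 0.457 × 0.62 × (1 − 0.71) = 0.082169
  supply-chain beacon: 0.447 × 0.35 × (1 − 0.85) = 0.023468
Marginal likelihood of the evidence = 0.18424.
P(benign misconfiguration | evidence) = 0.078605 / 0.18424 ≈ 0.427
P(cryptomining | evidence) = 0.082169 / 0.18424 ≈ 0.446
P(supply-chain beacon | evidence) = 0.023468 / 0.18424 ≈ 0.127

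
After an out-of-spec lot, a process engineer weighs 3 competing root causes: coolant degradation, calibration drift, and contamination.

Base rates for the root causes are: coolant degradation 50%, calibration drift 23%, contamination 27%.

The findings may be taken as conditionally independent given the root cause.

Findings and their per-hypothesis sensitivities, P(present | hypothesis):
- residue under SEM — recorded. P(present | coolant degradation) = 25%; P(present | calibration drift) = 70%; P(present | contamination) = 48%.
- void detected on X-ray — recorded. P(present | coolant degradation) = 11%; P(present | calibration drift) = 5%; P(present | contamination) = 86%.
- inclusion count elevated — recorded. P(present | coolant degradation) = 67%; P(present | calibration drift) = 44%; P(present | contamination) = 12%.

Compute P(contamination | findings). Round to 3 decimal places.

Multiply each prior by the joint likelihood of the evidence pattern:
  coolant degradation: 0.50 × 0.25 × 0.11 × 0.67 = 0.0092125
  calibration drift: 0.23 × 0.70 × 0.05 × 0.44 = 0.003542
  contamination: 0.27 × 0.48 × 0.86 × 0.12 = 0.013375
The unnormalized weights sum to 0.026129.
P(contamination | evidence) = 0.013375 / 0.026129 ≈ 0.512.

0.512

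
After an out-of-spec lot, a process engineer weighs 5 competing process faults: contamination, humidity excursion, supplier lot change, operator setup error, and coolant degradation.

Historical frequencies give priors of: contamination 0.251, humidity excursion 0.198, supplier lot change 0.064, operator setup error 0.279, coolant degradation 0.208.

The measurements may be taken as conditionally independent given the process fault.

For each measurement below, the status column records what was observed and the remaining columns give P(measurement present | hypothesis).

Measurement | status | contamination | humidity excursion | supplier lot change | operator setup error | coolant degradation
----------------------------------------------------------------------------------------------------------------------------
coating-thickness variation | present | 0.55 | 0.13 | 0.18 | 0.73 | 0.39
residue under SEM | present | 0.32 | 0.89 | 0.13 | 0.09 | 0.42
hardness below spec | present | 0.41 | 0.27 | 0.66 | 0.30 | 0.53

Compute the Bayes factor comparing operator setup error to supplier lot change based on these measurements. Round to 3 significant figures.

Joint likelihood of the measurement pattern under each hypothesis:
  operator setup error: 0.73 × 0.09 × 0.30 = 0.01971
  supplier lot change: 0.18 × 0.13 × 0.66 = 0.015444
Bayes factor = 0.01971 / 0.015444 ≈ 1.28

1.28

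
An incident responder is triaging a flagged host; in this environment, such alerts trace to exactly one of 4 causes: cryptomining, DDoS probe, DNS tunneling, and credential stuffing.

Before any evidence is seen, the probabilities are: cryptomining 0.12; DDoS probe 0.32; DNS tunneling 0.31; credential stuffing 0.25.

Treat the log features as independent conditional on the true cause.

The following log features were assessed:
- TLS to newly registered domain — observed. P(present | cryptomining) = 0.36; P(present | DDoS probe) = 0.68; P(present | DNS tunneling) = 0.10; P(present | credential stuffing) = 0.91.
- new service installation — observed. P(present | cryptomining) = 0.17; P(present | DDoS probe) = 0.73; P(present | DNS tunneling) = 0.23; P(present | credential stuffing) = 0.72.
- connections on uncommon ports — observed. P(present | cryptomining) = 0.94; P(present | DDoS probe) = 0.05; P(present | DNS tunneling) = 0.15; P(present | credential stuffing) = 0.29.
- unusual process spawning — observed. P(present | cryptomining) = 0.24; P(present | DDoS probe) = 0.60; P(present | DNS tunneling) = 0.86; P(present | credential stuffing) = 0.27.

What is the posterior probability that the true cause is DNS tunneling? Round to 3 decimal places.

0.046

By Bayes' rule with conditional independence, the unnormalized weight for each hypothesis is prior × ∏ likelihoods:
  cryptomining: 0.12 × 0.36 × 0.17 × 0.94 × 0.24 = 0.0016568
  DDoS probe: 0.32 × 0.68 × 0.73 × 0.05 × 0.60 = 0.0047654
  DNS tunneling: 0.31 × 0.10 × 0.23 × 0.15 × 0.86 = 0.00091977
  credential stuffing: 0.25 × 0.91 × 0.72 × 0.29 × 0.27 = 0.012826
Normalizing constant Z = 0.0016568 + 0.0047654 + 0.00091977 + 0.012826 = 0.020168.
P(DNS tunneling | evidence) = 0.00091977 / 0.020168 ≈ 0.046.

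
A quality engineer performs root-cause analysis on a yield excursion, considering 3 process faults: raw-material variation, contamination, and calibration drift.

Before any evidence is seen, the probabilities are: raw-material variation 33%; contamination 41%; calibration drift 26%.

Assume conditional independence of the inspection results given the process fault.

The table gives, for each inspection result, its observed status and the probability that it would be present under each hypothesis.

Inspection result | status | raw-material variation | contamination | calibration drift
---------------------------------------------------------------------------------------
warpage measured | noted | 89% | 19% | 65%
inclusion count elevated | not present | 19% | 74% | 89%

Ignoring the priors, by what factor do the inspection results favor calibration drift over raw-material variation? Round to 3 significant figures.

0.0992

The Bayes factor is the ratio of the joint likelihoods of the inspection result pattern under the two hypotheses (using 1 − P(present | H) for each absent inspection result).
  calibration drift: 0.65 × (1 − 0.89) = 0.0715
  raw-material variation: 0.89 × (1 − 0.19) = 0.7209
Bayes factor = 0.0715 / 0.7209 ≈ 0.0992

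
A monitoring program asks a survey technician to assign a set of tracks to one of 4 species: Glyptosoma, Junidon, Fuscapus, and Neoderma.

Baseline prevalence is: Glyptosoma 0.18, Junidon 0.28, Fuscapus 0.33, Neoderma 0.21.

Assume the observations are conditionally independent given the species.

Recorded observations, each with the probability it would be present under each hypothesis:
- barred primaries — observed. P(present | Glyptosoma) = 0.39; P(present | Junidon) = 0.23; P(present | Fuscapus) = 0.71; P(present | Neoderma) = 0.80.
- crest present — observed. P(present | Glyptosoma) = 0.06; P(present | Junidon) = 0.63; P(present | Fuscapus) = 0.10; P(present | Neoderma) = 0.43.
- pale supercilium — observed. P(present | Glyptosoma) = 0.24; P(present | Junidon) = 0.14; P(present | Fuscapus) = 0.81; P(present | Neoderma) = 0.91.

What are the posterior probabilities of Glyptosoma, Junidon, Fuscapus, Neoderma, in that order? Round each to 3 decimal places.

0.011, 0.062, 0.208, 0.719

For each hypothesis, the unnormalized posterior weight is prior × product of the observation likelihoods:
  Glyptosoma: 0.18 × 0.39 × 0.06 × 0.24 = 0.0010109
  Junidon: 0.28 × 0.23 × 0.63 × 0.14 = 0.0056801
  Fuscapus: 0.33 × 0.71 × 0.10 × 0.81 = 0.018978
  Neoderma: 0.21 × 0.80 × 0.43 × 0.91 = 0.065738
Marginal likelihood of the evidence = 0.091408.
P(Glyptosoma | evidence) = 0.0010109 / 0.091408 ≈ 0.011
P(Junidon | evidence) = 0.0056801 / 0.091408 ≈ 0.062
P(Fuscapus | evidence) = 0.018978 / 0.091408 ≈ 0.208
P(Neoderma | evidence) = 0.065738 / 0.091408 ≈ 0.719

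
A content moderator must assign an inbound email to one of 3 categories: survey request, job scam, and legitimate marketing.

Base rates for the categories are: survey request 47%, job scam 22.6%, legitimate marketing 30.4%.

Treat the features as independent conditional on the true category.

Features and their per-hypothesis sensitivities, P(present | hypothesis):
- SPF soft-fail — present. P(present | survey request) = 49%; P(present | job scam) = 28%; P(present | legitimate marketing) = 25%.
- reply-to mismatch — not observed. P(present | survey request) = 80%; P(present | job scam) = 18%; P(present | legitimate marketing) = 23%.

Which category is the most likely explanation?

By Bayes' rule with conditional independence, the unnormalized weight for each hypothesis is prior × ∏ likelihoods (using 1 − P(present | H) for each absent feature):
  survey request: 0.470 × 0.49 × (1 − 0.80) = 0.04606
  job scam: 0.226 × 0.28 × (1 − 0.18) = 0.05189
  legitimate marketing: 0.304 × 0.25 × (1 − 0.23) = 0.05852
The unnormalized weights sum to 0.15647.
P(survey request | evidence) ≈ 0.04606 / 0.15647 ≈ 0.294
P(job scam | evidence) ≈ 0.05189 / 0.15647 ≈ 0.332
P(legitimate marketing | evidence) ≈ 0.05852 / 0.15647 ≈ 0.374
The largest is 0.374, so legitimate marketing is most probable.

legitimate marketing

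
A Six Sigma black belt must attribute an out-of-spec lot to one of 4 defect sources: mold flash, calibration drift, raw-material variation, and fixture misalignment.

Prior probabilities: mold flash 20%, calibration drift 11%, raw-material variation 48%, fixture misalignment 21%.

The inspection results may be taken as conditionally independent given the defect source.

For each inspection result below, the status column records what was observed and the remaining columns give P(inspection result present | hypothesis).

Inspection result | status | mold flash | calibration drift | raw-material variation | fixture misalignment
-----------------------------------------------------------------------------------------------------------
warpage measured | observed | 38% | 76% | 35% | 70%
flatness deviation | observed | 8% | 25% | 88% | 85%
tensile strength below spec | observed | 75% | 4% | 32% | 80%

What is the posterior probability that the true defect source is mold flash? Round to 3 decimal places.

For each hypothesis, the unnormalized posterior weight is prior × product of the inspection result likelihoods:
  mold flash: 0.20 × 0.38 × 0.08 × 0.75 = 0.00456
  calibration drift: 0.11 × 0.76 × 0.25 × 0.04 = 0.000836
  raw-material variation: 0.48 × 0.35 × 0.88 × 0.32 = 0.047309
  fixture misalignment: 0.21 × 0.70 × 0.85 × 0.80 = 0.09996
Normalizing constant Z = 0.00456 + 0.000836 + 0.047309 + 0.09996 = 0.15266.
P(mold flash | evidence) = 0.00456 / 0.15266 ≈ 0.030.

0.030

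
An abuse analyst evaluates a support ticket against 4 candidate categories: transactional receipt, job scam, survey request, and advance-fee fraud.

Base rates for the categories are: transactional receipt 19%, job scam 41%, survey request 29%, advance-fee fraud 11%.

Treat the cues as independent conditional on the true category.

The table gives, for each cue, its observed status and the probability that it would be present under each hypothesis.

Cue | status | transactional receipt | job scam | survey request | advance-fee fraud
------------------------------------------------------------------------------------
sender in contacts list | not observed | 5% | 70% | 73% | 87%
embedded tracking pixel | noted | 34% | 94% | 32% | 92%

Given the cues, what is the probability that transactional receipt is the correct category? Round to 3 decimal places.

Multiply each prior by the joint likelihood of the cue pattern (using 1 − P(present | H) for each absent cue):
  transactional receipt: 0.19 × (1 − 0.05) × 0.34 = 0.06137
  job scam: 0.41 × (1 − 0.70) × 0.94 = 0.11562
  survey request: 0.29 × (1 − 0.73) × 0.32 = 0.025056
  advance-fee fraud: 0.11 × (1 − 0.87) × 0.92 = 0.013156
The unnormalized weights sum to 0.2152.
P(transactional receipt | evidence) = 0.06137 / 0.2152 ≈ 0.285.

0.285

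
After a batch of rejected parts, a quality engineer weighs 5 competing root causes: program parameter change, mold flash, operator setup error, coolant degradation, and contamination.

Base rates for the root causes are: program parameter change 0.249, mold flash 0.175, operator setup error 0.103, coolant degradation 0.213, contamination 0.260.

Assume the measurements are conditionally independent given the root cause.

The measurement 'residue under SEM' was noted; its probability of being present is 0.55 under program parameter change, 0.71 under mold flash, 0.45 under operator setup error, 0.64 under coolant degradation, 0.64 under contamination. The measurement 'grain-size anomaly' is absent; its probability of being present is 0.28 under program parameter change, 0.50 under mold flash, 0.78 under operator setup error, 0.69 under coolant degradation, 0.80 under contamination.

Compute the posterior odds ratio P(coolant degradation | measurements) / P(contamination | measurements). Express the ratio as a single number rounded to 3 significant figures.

Unnormalized posterior weight (prior times the measurement likelihoods) for each of the two hypotheses (using 1 − P(present | H) for each absent measurement):
  coolant degradation: 0.213 × 0.64 × (1 − 0.69) = 0.042259
  contamination: 0.260 × 0.64 × (1 − 0.80) = 0.03328
Odds(coolant degradation : contamination) = 0.042259 / 0.03328 ≈ 1.27.

1.27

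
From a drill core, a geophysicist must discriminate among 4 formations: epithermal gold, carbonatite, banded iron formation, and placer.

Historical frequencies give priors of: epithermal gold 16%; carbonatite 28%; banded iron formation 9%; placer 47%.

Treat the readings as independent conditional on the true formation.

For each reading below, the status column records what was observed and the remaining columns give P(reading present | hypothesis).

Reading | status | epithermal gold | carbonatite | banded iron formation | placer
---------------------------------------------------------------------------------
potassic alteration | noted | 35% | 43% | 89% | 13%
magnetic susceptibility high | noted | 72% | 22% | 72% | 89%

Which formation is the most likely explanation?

By Bayes' rule with conditional independence, the unnormalized weight for each hypothesis is prior × ∏ likelihoods:
  epithermal gold: 0.16 × 0.35 × 0.72 = 0.04032
  carbonatite: 0.28 × 0.43 × 0.22 = 0.026488
  banded iron formation: 0.09 × 0.89 × 0.72 = 0.057672
  placer: 0.47 × 0.13 × 0.89 = 0.054379
Marginal likelihood of the evidence = 0.17886.
P(epithermal gold | evidence) ≈ 0.04032 / 0.17886 ≈ 0.225
P(carbonatite | evidence) ≈ 0.026488 / 0.17886 ≈ 0.148
P(banded iron formation | evidence) ≈ 0.057672 / 0.17886 ≈ 0.322
P(placer | evidence) ≈ 0.054379 / 0.17886 ≈ 0.304
The largest is 0.322, so banded iron formation is most probable.

banded iron formation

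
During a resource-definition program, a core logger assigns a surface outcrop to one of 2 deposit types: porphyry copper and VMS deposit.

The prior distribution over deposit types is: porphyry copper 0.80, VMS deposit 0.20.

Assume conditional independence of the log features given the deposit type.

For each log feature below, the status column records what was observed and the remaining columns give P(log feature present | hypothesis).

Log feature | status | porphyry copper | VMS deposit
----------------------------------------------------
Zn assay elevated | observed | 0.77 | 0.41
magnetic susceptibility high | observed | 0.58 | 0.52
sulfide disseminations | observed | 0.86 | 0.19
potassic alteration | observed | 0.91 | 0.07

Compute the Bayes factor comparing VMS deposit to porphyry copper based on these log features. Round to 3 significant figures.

0.00811

The Bayes factor is the ratio of the joint likelihoods of the log feature pattern under the two hypotheses.
  VMS deposit: 0.41 × 0.52 × 0.19 × 0.07 = 0.0028356
  porphyry copper: 0.77 × 0.58 × 0.86 × 0.91 = 0.34951
Bayes factor = 0.0028356 / 0.34951 ≈ 0.00811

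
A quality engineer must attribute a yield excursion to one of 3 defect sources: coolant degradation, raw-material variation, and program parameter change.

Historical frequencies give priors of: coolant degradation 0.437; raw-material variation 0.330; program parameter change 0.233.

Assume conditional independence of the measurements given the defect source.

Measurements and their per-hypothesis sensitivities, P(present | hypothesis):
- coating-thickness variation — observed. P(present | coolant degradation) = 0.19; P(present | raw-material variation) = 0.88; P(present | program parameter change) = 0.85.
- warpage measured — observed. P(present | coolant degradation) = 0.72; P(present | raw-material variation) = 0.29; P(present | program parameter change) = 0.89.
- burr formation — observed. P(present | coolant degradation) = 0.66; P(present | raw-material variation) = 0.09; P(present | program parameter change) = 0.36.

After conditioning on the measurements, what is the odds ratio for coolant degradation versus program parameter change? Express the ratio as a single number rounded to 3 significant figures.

0.622

The normalizing constant cancels in an odds ratio, so compute prior × likelihood for the two hypotheses only:
  coolant degradation: 0.437 × 0.19 × 0.72 × 0.66 = 0.039456
  program parameter change: 0.233 × 0.85 × 0.89 × 0.36 = 0.063455
Odds(coolant degradation : program parameter change) = 0.039456 / 0.063455 ≈ 0.622.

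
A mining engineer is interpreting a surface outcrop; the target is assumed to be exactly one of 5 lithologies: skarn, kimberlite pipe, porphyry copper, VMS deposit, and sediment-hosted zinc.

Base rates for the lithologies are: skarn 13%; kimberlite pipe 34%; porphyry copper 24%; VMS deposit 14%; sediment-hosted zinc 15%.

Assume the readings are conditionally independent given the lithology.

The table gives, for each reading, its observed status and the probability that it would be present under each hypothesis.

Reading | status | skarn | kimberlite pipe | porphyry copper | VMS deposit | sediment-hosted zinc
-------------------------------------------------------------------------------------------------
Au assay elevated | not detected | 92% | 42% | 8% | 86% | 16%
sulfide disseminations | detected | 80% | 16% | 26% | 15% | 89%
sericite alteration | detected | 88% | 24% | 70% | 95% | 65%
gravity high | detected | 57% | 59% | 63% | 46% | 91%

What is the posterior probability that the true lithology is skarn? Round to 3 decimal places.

0.041

Multiply each prior by the joint likelihood of the reading pattern (using 1 − P(present | H) for each absent reading):
  skarn: 0.13 × (1 − 0.92) × 0.80 × 0.88 × 0.57 = 0.0041733
  kimberlite pipe: 0.34 × (1 − 0.42) × 0.16 × 0.24 × 0.59 = 0.0044678
  porphyry copper: 0.24 × (1 − 0.08) × 0.26 × 0.70 × 0.63 = 0.025317
  VMS deposit: 0.14 × (1 − 0.86) × 0.15 × 0.95 × 0.46 = 0.0012848
  sediment-hosted zinc: 0.15 × (1 − 0.16) × 0.89 × 0.65 × 0.91 = 0.066331
Marginal likelihood of the evidence = 0.10157.
P(skarn | evidence) = 0.0041733 / 0.10157 ≈ 0.041.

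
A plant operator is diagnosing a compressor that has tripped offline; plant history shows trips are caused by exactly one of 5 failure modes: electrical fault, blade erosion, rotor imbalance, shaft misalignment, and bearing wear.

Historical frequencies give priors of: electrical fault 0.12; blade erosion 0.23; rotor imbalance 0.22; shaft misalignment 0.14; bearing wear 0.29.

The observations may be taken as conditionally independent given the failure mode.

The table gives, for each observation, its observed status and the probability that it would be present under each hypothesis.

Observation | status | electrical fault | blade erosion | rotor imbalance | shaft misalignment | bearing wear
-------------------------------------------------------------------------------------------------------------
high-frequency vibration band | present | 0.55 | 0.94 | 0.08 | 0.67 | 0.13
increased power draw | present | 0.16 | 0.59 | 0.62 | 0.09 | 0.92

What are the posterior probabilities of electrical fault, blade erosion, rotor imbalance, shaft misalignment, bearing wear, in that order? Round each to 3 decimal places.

By Bayes' rule with conditional independence, the unnormalized weight for each hypothesis is prior × ∏ likelihoods:
  electrical fault: 0.12 × 0.55 × 0.16 = 0.01056
  blade erosion: 0.23 × 0.94 × 0.59 = 0.12756
  rotor imbalance: 0.22 × 0.08 × 0.62 = 0.010912
  shaft misalignment: 0.14 × 0.67 × 0.09 = 0.008442
  bearing wear: 0.29 × 0.13 × 0.92 = 0.034684
Normalizing constant Z = 0.01056 + 0.12756 + 0.010912 + 0.008442 + 0.034684 = 0.19216.
P(electrical fault | evidence) = 0.01056 / 0.19216 ≈ 0.055
P(blade erosion | evidence) = 0.12756 / 0.19216 ≈ 0.664
P(rotor imbalance | evidence) = 0.010912 / 0.19216 ≈ 0.057
P(shaft misalignment | evidence) = 0.008442 / 0.19216 ≈ 0.044
P(bearing wear | evidence) = 0.034684 / 0.19216 ≈ 0.180

0.055, 0.664, 0.057, 0.044, 0.180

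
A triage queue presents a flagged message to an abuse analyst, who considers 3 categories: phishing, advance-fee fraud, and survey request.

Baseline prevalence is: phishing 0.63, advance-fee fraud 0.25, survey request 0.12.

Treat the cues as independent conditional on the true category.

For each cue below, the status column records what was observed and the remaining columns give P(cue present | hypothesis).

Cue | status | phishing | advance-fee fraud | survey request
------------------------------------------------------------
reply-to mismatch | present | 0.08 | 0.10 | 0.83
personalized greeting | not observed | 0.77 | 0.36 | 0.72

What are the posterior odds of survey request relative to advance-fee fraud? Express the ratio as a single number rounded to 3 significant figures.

The normalizing constant cancels in an odds ratio, so compute prior × likelihood for the two hypotheses only (using 1 − P(present | H) for each absent cue):
  survey request: 0.12 × 0.83 × (1 − 0.72) = 0.027888
  advance-fee fraud: 0.25 × 0.10 × (1 − 0.36) = 0.016
Odds(survey request : advance-fee fraud) = 0.027888 / 0.016 ≈ 1.74.

1.74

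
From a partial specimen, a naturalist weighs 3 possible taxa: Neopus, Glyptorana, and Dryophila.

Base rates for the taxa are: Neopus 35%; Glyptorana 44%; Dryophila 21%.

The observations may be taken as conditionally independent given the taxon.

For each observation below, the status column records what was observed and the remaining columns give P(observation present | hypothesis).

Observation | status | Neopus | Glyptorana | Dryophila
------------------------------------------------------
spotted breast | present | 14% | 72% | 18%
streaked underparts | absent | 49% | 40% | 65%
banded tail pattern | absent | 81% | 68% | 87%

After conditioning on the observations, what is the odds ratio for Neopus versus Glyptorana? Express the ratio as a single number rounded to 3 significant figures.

0.0781

The normalizing constant cancels in an odds ratio, so compute prior × likelihood for the two hypotheses only (using 1 − P(present | H) for each absent observation):
  Neopus: 0.35 × 0.14 × (1 − 0.49) × (1 − 0.81) = 0.0047481
  Glyptorana: 0.44 × 0.72 × (1 − 0.40) × (1 − 0.68) = 0.060826
Posterior odds = 0.0047481 / 0.060826 ≈ 0.0781.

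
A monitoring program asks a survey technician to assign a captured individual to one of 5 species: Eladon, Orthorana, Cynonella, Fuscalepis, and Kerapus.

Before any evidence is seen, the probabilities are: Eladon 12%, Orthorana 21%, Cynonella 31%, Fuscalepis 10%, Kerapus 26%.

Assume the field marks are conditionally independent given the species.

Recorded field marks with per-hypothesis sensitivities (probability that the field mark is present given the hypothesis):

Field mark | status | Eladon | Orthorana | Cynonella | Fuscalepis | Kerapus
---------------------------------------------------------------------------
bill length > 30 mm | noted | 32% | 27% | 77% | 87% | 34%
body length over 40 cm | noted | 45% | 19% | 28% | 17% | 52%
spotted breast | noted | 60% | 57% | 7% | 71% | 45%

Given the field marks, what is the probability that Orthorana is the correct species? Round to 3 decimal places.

0.117

For each hypothesis, the unnormalized posterior weight is prior × product of the field mark likelihoods:
  Eladon: 0.12 × 0.32 × 0.45 × 0.60 = 0.010368
  Orthorana: 0.21 × 0.27 × 0.19 × 0.57 = 0.0061406
  Cynonella: 0.31 × 0.77 × 0.28 × 0.07 = 0.0046785
  Fuscalepis: 0.10 × 0.87 × 0.17 × 0.71 = 0.010501
  Kerapus: 0.26 × 0.34 × 0.52 × 0.45 = 0.020686
Marginal likelihood of the evidence = 0.052374.
P(Orthorana | evidence) = 0.0061406 / 0.052374 ≈ 0.117.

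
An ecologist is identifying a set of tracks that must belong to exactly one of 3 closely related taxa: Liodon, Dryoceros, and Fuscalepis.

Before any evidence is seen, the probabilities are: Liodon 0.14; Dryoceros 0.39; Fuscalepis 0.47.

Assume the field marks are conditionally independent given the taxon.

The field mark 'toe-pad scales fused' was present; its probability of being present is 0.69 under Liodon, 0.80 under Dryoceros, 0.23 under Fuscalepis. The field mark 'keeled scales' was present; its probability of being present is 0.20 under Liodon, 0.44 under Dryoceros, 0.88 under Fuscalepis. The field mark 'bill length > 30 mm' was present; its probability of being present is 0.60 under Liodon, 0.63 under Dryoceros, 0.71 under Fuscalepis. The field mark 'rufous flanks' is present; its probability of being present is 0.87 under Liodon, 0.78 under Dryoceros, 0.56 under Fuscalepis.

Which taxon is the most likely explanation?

Dryoceros

For each hypothesis, the unnormalized posterior weight is prior × product of the field mark likelihoods:
  Liodon: 0.14 × 0.69 × 0.20 × 0.60 × 0.87 = 0.010085
  Dryoceros: 0.39 × 0.80 × 0.44 × 0.63 × 0.78 = 0.067459
  Fuscalepis: 0.47 × 0.23 × 0.88 × 0.71 × 0.56 = 0.037823
Marginal likelihood of the evidence = 0.11537.
P(Liodon | evidence) ≈ 0.010085 / 0.11537 ≈ 0.087
P(Dryoceros | evidence) ≈ 0.067459 / 0.11537 ≈ 0.585
P(Fuscalepis | evidence) ≈ 0.037823 / 0.11537 ≈ 0.328
The largest is 0.585, so Dryoceros is most probable.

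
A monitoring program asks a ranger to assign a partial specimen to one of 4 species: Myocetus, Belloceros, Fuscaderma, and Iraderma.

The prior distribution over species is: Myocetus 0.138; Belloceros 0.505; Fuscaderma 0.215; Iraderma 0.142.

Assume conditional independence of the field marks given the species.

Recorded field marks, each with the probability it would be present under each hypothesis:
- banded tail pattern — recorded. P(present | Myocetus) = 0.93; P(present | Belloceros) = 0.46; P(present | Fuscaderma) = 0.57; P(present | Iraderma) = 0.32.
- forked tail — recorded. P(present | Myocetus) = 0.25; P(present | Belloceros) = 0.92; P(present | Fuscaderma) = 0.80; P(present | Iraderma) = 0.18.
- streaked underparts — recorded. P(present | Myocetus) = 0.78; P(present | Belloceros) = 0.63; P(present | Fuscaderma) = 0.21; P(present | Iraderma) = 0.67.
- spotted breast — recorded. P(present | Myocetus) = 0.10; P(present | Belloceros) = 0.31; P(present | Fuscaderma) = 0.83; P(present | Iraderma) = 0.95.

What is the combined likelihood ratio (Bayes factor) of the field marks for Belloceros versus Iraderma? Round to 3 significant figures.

2.25

Joint likelihood of the field mark pattern under each hypothesis:
  Belloceros: 0.46 × 0.92 × 0.63 × 0.31 = 0.082651
  Iraderma: 0.32 × 0.18 × 0.67 × 0.95 = 0.036662
Bayes factor = 0.082651 / 0.036662 ≈ 2.25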